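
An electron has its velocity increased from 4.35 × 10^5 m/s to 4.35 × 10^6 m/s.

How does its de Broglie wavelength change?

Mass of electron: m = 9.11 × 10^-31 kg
The wavelength decreases by a factor of 10.

Using λ = h/(mv):

Initial wavelength: λ₁ = h/(mv₁) = 1.67 × 10^-9 m
Final wavelength: λ₂ = h/(mv₂) = 1.67 × 10^-10 m

Since λ ∝ 1/v, when velocity increases by a factor of 10, the wavelength decreases by a factor of 10.

λ₂/λ₁ = v₁/v₂ = 1/10

The wavelength decreases by a factor of 10.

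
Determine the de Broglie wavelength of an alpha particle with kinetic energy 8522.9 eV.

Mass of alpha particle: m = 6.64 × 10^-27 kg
1.56 × 10^-13 m

Using λ = h/√(2mKE):

First convert KE to Joules: KE = 8522.9 eV = 1.366 × 10^-15 J

λ = h/√(2mKE)
λ = (6.626 × 10^-34 J·s) / √(2 × 6.64 × 10^-27 kg × 1.366 × 10^-15 J)
λ = 1.56 × 10^-13 m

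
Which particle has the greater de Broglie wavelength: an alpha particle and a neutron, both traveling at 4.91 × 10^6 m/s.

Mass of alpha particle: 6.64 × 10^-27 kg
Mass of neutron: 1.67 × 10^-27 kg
The neutron has the longer wavelength.

Using λ = h/(mv), since both particles have the same velocity, the wavelength depends only on mass.

For alpha particle: λ₁ = h/(m₁v) = 2.03 × 10^-14 m
For neutron: λ₂ = h/(m₂v) = 8.08 × 10^-14 m

Since λ ∝ 1/m at constant velocity, the lighter particle has the longer wavelength.

The neutron has the longer de Broglie wavelength.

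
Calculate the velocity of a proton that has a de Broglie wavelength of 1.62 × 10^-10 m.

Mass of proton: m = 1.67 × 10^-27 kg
2.45 × 10^3 m/s

From the de Broglie relation λ = h/(mv), we solve for v:

v = h/(mλ)
v = (6.626 × 10^-34 J·s) / (1.67 × 10^-27 kg × 1.62 × 10^-10 m)
v = 2.45 × 10^3 m/s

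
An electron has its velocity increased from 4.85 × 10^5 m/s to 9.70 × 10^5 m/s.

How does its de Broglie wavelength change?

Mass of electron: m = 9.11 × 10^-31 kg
The wavelength decreases by a factor of 2.

Using λ = h/(mv):

Initial wavelength: λ₁ = h/(mv₁) = 1.50 × 10^-9 m
Final wavelength: λ₂ = h/(mv₂) = 7.50 × 10^-10 m

Since λ ∝ 1/v, when velocity increases by a factor of 2, the wavelength decreases by a factor of 2.

λ₂/λ₁ = v₁/v₂ = 1/2

The wavelength decreases by a factor of 2.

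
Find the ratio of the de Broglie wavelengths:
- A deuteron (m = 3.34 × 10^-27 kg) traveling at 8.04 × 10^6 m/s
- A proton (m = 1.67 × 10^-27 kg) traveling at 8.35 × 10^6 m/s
λ₁/λ₂ = 0.519

Using λ = h/(mv):

λ₁ = h/(m₁v₁) = 2.47 × 10^-14 m
λ₂ = h/(m₂v₂) = 4.75 × 10^-14 m

Ratio λ₁/λ₂ = (m₂v₂)/(m₁v₁)
         = (1.67 × 10^-27 kg × 8.35 × 10^6 m/s) / (3.34 × 10^-27 kg × 8.04 × 10^6 m/s)
         = 0.519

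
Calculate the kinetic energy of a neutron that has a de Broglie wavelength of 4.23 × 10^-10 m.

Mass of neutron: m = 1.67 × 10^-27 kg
7.35 × 10^-22 J (or 4.59 × 10^-3 eV)

From λ = h/√(2mKE), we solve for KE:

λ² = h²/(2mKE)
KE = h²/(2mλ²)
KE = (6.626 × 10^-34 J·s)² / (2 × 1.67 × 10^-27 kg × (4.23 × 10^-10 m)²)
KE = 7.35 × 10^-22 J
KE = 4.59 × 10^-3 eV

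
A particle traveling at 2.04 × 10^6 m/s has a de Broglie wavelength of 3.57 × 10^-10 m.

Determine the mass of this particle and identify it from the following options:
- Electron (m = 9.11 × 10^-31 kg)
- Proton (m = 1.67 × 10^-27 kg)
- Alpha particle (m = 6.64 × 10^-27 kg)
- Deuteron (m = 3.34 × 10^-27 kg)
The particle is an electron.

From λ = h/(mv), solve for mass:

m = h/(λv)
m = (6.626 × 10^-34 J·s) / (3.57 × 10^-10 m × 2.04 × 10^6 m/s)
m = 9.10 × 10^-31 kg

Comparing with the listed masses, this is closest to an electron.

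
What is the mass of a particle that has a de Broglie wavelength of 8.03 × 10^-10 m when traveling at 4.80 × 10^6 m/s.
1.72 × 10^-31 kg

From the de Broglie relation λ = h/(mv), we solve for m:

m = h/(λv)
m = (6.626 × 10^-34 J·s) / (8.03 × 10^-10 m × 4.80 × 10^6 m/s)
m = 1.72 × 10^-31 kg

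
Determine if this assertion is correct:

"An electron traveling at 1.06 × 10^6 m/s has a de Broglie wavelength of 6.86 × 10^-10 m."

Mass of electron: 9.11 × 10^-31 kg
True

The claim is correct.

Using λ = h/(mv):
λ = (6.626 × 10^-34 J·s) / (9.11 × 10^-31 kg × 1.06 × 10^6 m/s)
λ = 6.86 × 10^-10 m

This matches the claimed value.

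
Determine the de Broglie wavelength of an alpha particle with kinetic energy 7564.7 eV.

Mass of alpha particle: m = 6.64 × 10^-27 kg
1.65 × 10^-13 m

Using λ = h/√(2mKE):

First convert KE to Joules: KE = 7564.7 eV = 1.212 × 10^-15 J

λ = h/√(2mKE)
λ = (6.626 × 10^-34 J·s) / √(2 × 6.64 × 10^-27 kg × 1.212 × 10^-15 J)
λ = 1.65 × 10^-13 m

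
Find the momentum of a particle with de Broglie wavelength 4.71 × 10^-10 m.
1.41 × 10^-24 kg·m/s

From the de Broglie relation λ = h/p, we solve for p:

p = h/λ
p = (6.626 × 10^-34 J·s) / (4.71 × 10^-10 m)
p = 1.41 × 10^-24 kg·m/s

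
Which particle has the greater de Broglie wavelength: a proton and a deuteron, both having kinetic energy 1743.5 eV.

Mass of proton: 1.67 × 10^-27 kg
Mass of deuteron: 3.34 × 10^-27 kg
The proton has the longer wavelength.

Using λ = h/√(2mKE):

For proton: λ₁ = h/√(2m₁KE) = 6.86 × 10^-13 m
For deuteron: λ₂ = h/√(2m₂KE) = 4.85 × 10^-13 m

Since λ ∝ 1/√m at constant kinetic energy, the lighter particle has the longer wavelength.

The proton has the longer de Broglie wavelength.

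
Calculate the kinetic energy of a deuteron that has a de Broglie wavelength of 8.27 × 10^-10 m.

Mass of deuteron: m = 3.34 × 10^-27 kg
9.61 × 10^-23 J (or 6.00 × 10^-4 eV)

From λ = h/√(2mKE), we solve for KE:

λ² = h²/(2mKE)
KE = h²/(2mλ²)
KE = (6.626 × 10^-34 J·s)² / (2 × 3.34 × 10^-27 kg × (8.27 × 10^-10 m)²)
KE = 9.61 × 10^-23 J
KE = 6.00 × 10^-4 eV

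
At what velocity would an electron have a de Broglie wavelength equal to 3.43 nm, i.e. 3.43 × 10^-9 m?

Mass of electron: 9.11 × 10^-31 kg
2.12 × 10^5 m/s

From λ = h/(mv), solve for v:

v = h/(mλ)
v = (6.626 × 10^-34 J·s) / (9.11 × 10^-31 kg × 3.43 × 10^-9 m)
v = 2.12 × 10^5 m/s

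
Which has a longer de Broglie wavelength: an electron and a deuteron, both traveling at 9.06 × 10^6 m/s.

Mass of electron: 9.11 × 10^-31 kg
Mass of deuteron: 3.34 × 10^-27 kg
The electron has the longer wavelength.

Using λ = h/(mv), since both particles have the same velocity, the wavelength depends only on mass.

For electron: λ₁ = h/(m₁v) = 8.03 × 10^-11 m
For deuteron: λ₂ = h/(m₂v) = 2.19 × 10^-14 m

Since λ ∝ 1/m at constant velocity, the lighter particle has the longer wavelength.

The electron has the longer de Broglie wavelength.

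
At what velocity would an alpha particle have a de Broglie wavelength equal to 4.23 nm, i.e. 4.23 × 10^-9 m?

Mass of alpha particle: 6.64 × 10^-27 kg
2.36 × 10^1 m/s

From λ = h/(mv), solve for v:

v = h/(mλ)
v = (6.626 × 10^-34 J·s) / (6.64 × 10^-27 kg × 4.23 × 10^-9 m)
v = 2.36 × 10^1 m/s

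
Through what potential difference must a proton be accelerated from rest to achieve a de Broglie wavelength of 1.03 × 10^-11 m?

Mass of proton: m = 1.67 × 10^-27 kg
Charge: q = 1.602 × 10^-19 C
7.73 V

From λ = h/√(2mqV), we solve for V:

λ² = h²/(2mqV)
V = h²/(2mqλ²)
V = (6.626 × 10^-34 J·s)² / (2 × 1.67 × 10^-27 kg × 1.602 × 10^-19 C × (1.03 × 10^-11 m)²)
V = 7.73 V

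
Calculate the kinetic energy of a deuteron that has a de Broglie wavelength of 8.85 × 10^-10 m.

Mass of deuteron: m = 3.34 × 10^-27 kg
8.39 × 10^-23 J (or 5.24 × 10^-4 eV)

From λ = h/√(2mKE), we solve for KE:

λ² = h²/(2mKE)
KE = h²/(2mλ²)
KE = (6.626 × 10^-34 J·s)² / (2 × 3.34 × 10^-27 kg × (8.85 × 10^-10 m)²)
KE = 8.39 × 10^-23 J
KE = 5.24 × 10^-4 eV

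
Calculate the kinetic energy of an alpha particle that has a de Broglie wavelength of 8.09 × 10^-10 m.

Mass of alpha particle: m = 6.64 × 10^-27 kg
5.05 × 10^-23 J (or 3.15 × 10^-4 eV)

From λ = h/√(2mKE), we solve for KE:

λ² = h²/(2mKE)
KE = h²/(2mλ²)
KE = (6.626 × 10^-34 J·s)² / (2 × 6.64 × 10^-27 kg × (8.09 × 10^-10 m)²)
KE = 5.05 × 10^-23 J
KE = 3.15 × 10^-4 eV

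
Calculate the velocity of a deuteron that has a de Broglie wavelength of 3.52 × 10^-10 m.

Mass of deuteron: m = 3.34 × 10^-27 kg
5.64 × 10^2 m/s

From the de Broglie relation λ = h/(mv), we solve for v:

v = h/(mλ)
v = (6.626 × 10^-34 J·s) / (3.34 × 10^-27 kg × 3.52 × 10^-10 m)
v = 5.64 × 10^2 m/s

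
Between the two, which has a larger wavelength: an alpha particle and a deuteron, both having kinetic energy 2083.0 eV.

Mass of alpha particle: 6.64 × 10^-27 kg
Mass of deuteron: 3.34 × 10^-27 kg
The deuteron has the longer wavelength.

Using λ = h/√(2mKE):

For alpha particle: λ₁ = h/√(2m₁KE) = 3.15 × 10^-13 m
For deuteron: λ₂ = h/√(2m₂KE) = 4.44 × 10^-13 m

Since λ ∝ 1/√m at constant kinetic energy, the lighter particle has the longer wavelength.

The deuteron has the longer de Broglie wavelength.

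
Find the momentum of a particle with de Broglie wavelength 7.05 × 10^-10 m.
9.40 × 10^-25 kg·m/s

From the de Broglie relation λ = h/p, we solve for p:

p = h/λ
p = (6.626 × 10^-34 J·s) / (7.05 × 10^-10 m)
p = 9.40 × 10^-25 kg·m/s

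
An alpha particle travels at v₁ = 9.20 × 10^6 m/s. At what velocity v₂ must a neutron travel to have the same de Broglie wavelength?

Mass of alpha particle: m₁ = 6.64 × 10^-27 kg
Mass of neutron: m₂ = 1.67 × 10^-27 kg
v₂ = 3.66 × 10^7 m/s

For equal de Broglie wavelengths: λ₁ = λ₂

h/(m₁v₁) = h/(m₂v₂)
m₁v₁ = m₂v₂
v₂ = v₁ · (m₁/m₂)

v₂ = 9.20 × 10^6 m/s × (6.64 × 10^-27 kg / 1.67 × 10^-27 kg)
v₂ = 3.66 × 10^7 m/s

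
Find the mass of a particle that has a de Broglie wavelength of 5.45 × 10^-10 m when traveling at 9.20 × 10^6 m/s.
1.32 × 10^-31 kg

From the de Broglie relation λ = h/(mv), we solve for m:

m = h/(λv)
m = (6.626 × 10^-34 J·s) / (5.45 × 10^-10 m × 9.20 × 10^6 m/s)
m = 1.32 × 10^-31 kg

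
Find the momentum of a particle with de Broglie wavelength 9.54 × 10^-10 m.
6.95 × 10^-25 kg·m/s

From the de Broglie relation λ = h/p, we solve for p:

p = h/λ
p = (6.626 × 10^-34 J·s) / (9.54 × 10^-10 m)
p = 6.95 × 10^-25 kg·m/s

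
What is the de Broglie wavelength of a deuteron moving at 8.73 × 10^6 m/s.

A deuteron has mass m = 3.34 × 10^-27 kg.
2.27 × 10^-14 m

Using the de Broglie relation λ = h/(mv):

λ = h/(mv)
λ = (6.626 × 10^-34 J·s) / (3.34 × 10^-27 kg × 8.73 × 10^6 m/s)
λ = 2.27 × 10^-14 m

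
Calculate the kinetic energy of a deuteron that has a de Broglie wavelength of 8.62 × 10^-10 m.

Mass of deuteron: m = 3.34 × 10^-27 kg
8.85 × 10^-23 J (or 5.52 × 10^-4 eV)

From λ = h/√(2mKE), we solve for KE:

λ² = h²/(2mKE)
KE = h²/(2mλ²)
KE = (6.626 × 10^-34 J·s)² / (2 × 3.34 × 10^-27 kg × (8.62 × 10^-10 m)²)
KE = 8.85 × 10^-23 J
KE = 5.52 × 10^-4 eV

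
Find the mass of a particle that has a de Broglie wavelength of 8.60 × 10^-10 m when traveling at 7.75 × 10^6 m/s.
9.94 × 10^-32 kg

From the de Broglie relation λ = h/(mv), we solve for m:

m = h/(λv)
m = (6.626 × 10^-34 J·s) / (8.60 × 10^-10 m × 7.75 × 10^6 m/s)
m = 9.94 × 10^-32 kg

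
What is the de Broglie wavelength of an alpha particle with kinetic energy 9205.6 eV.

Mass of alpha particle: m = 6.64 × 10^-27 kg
1.50 × 10^-13 m

Using λ = h/√(2mKE):

First convert KE to Joules: KE = 9205.6 eV = 1.475 × 10^-15 J

λ = h/√(2mKE)
λ = (6.626 × 10^-34 J·s) / √(2 × 6.64 × 10^-27 kg × 1.475 × 10^-15 J)
λ = 1.50 × 10^-13 m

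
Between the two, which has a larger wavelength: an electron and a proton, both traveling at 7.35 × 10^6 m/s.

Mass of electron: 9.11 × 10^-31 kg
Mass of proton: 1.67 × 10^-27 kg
The electron has the longer wavelength.

Using λ = h/(mv), since both particles have the same velocity, the wavelength depends only on mass.

For electron: λ₁ = h/(m₁v) = 9.90 × 10^-11 m
For proton: λ₂ = h/(m₂v) = 5.40 × 10^-14 m

Since λ ∝ 1/m at constant velocity, the lighter particle has the longer wavelength.

The electron has the longer de Broglie wavelength.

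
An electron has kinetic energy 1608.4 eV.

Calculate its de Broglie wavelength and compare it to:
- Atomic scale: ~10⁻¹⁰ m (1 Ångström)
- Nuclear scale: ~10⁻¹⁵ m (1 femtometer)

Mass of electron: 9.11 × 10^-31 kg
λ = 3.06 × 10^-11 m, which is between nuclear and atomic scales.

Using λ = h/√(2mKE):

KE = 1608.4 eV = 2.577 × 10^-16 J

λ = h/√(2mKE)
λ = (6.626 × 10^-34 J·s) / √(2 × 9.11 × 10^-31 kg × 2.577 × 10^-16 J)
λ = 3.06 × 10^-11 m

Comparison:
- Atomic scale (10⁻¹⁰ m): λ is 0.31× this size
- Nuclear scale (10⁻¹⁵ m): λ is 3.1e+04× this size

The wavelength is between nuclear and atomic scales.

This wavelength is appropriate for probing atomic structure but too large for nuclear physics experiments.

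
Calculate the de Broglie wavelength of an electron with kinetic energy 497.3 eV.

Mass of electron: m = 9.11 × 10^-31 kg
5.50 × 10^-11 m

Using λ = h/√(2mKE):

First convert KE to Joules: KE = 497.3 eV = 7.968 × 10^-17 J

λ = h/√(2mKE)
λ = (6.626 × 10^-34 J·s) / √(2 × 9.11 × 10^-31 kg × 7.968 × 10^-17 J)
λ = 5.50 × 10^-11 m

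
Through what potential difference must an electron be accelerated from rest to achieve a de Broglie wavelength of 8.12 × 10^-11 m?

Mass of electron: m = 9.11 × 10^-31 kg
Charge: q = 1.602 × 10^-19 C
228 V

From λ = h/√(2mqV), we solve for V:

λ² = h²/(2mqV)
V = h²/(2mqλ²)
V = (6.626 × 10^-34 J·s)² / (2 × 9.11 × 10^-31 kg × 1.602 × 10^-19 C × (8.12 × 10^-11 m)²)
V = 228 V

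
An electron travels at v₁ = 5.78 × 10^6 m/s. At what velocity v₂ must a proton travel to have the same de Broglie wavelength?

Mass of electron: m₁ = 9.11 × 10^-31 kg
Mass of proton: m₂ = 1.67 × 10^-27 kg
v₂ = 3.15 × 10^3 m/s

For equal de Broglie wavelengths: λ₁ = λ₂

h/(m₁v₁) = h/(m₂v₂)
m₁v₁ = m₂v₂
v₂ = v₁ · (m₁/m₂)

v₂ = 5.78 × 10^6 m/s × (9.11 × 10^-31 kg / 1.67 × 10^-27 kg)
v₂ = 3.15 × 10^3 m/s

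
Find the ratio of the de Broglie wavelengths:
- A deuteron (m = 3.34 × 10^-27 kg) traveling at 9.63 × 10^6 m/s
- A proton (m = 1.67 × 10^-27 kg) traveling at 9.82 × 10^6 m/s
λ₁/λ₂ = 0.510

Using λ = h/(mv):

λ₁ = h/(m₁v₁) = 2.06 × 10^-14 m
λ₂ = h/(m₂v₂) = 4.04 × 10^-14 m

Ratio λ₁/λ₂ = (m₂v₂)/(m₁v₁)
         = (1.67 × 10^-27 kg × 9.82 × 10^6 m/s) / (3.34 × 10^-27 kg × 9.63 × 10^6 m/s)
         = 0.510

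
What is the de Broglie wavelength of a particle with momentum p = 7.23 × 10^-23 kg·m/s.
9.16 × 10^-12 m

Using the de Broglie relation λ = h/p:

λ = h/p
λ = (6.626 × 10^-34 J·s) / (7.23 × 10^-23 kg·m/s)
λ = 9.16 × 10^-12 m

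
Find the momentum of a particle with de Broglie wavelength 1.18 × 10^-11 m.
5.62 × 10^-23 kg·m/s

From the de Broglie relation λ = h/p, we solve for p:

p = h/λ
p = (6.626 × 10^-34 J·s) / (1.18 × 10^-11 m)
p = 5.62 × 10^-23 kg·m/s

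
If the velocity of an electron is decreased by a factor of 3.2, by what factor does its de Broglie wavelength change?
The wavelength increases by a factor of 3.2.

From λ = h/(mv), the wavelength is inversely proportional to velocity:

λ ∝ 1/v

If v → v/3.2, then λ → 3.2λ

When velocity is decreased by a factor of 3.2, the wavelength increases by a factor of 3.2.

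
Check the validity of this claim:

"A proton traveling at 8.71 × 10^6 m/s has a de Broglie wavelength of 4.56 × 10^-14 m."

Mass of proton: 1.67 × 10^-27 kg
True

The claim is correct.

Using λ = h/(mv):
λ = (6.626 × 10^-34 J·s) / (1.67 × 10^-27 kg × 8.71 × 10^6 m/s)
λ = 4.56 × 10^-14 m

This matches the claimed value.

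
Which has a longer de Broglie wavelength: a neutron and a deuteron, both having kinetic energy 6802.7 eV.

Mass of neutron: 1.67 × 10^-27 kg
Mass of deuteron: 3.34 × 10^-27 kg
The neutron has the longer wavelength.

Using λ = h/√(2mKE):

For neutron: λ₁ = h/√(2m₁KE) = 3.47 × 10^-13 m
For deuteron: λ₂ = h/√(2m₂KE) = 2.46 × 10^-13 m

Since λ ∝ 1/√m at constant kinetic energy, the lighter particle has the longer wavelength.

The neutron has the longer de Broglie wavelength.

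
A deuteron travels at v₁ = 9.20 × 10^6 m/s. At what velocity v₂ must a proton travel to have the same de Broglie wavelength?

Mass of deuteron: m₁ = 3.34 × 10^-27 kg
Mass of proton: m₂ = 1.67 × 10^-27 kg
v₂ = 1.84 × 10^7 m/s

For equal de Broglie wavelengths: λ₁ = λ₂

h/(m₁v₁) = h/(m₂v₂)
m₁v₁ = m₂v₂
v₂ = v₁ · (m₁/m₂)

v₂ = 9.20 × 10^6 m/s × (3.34 × 10^-27 kg / 1.67 × 10^-27 kg)
v₂ = 1.84 × 10^7 m/s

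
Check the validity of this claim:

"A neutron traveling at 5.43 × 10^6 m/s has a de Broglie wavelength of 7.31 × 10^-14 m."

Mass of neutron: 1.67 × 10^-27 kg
True

The claim is correct.

Using λ = h/(mv):
λ = (6.626 × 10^-34 J·s) / (1.67 × 10^-27 kg × 5.43 × 10^6 m/s)
λ = 7.31 × 10^-14 m

This matches the claimed value.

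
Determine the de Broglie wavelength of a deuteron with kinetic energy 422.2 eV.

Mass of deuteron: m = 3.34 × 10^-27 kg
9.86 × 10^-13 m

Using λ = h/√(2mKE):

First convert KE to Joules: KE = 422.2 eV = 6.764 × 10^-17 J

λ = h/√(2mKE)
λ = (6.626 × 10^-34 J·s) / √(2 × 3.34 × 10^-27 kg × 6.764 × 10^-17 J)
λ = 9.86 × 10^-13 m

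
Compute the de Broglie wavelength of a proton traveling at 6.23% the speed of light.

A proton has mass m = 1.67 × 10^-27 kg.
2.12 × 10^-14 m

Using the de Broglie relation λ = h/(mv):

v = 6.23% × c = 1.868 × 10^7 m/s

λ = h/(mv)
λ = (6.626 × 10^-34 J·s) / (1.67 × 10^-27 kg × 1.868 × 10^7 m/s)
λ = 2.12 × 10^-14 m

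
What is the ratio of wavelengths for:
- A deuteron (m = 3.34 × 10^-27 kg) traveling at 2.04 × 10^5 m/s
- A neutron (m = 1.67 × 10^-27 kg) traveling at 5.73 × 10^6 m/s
λ₁/λ₂ = 14.0

Using λ = h/(mv):

λ₁ = h/(m₁v₁) = 9.72 × 10^-13 m
λ₂ = h/(m₂v₂) = 6.92 × 10^-14 m

Ratio λ₁/λ₂ = (m₂v₂)/(m₁v₁)
         = (1.67 × 10^-27 kg × 5.73 × 10^6 m/s) / (3.34 × 10^-27 kg × 2.04 × 10^5 m/s)
         = 14.0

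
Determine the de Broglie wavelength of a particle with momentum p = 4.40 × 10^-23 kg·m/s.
1.51 × 10^-11 m

Using the de Broglie relation λ = h/p:

λ = h/p
λ = (6.626 × 10^-34 J·s) / (4.40 × 10^-23 kg·m/s)
λ = 1.51 × 10^-11 m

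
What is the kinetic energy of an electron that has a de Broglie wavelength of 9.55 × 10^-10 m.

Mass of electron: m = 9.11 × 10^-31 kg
2.64 × 10^-19 J (or 1.65 eV)

From λ = h/√(2mKE), we solve for KE:

λ² = h²/(2mKE)
KE = h²/(2mλ²)
KE = (6.626 × 10^-34 J·s)² / (2 × 9.11 × 10^-31 kg × (9.55 × 10^-10 m)²)
KE = 2.64 × 10^-19 J
KE = 1.65 eV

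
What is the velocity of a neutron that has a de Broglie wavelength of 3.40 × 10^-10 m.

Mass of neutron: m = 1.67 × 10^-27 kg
1.17 × 10^3 m/s

From the de Broglie relation λ = h/(mv), we solve for v:

v = h/(mλ)
v = (6.626 × 10^-34 J·s) / (1.67 × 10^-27 kg × 3.40 × 10^-10 m)
v = 1.17 × 10^3 m/s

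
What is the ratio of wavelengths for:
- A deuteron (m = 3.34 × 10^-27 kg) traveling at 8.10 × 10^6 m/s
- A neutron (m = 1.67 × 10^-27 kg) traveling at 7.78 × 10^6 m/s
λ₁/λ₂ = 0.480

Using λ = h/(mv):

λ₁ = h/(m₁v₁) = 2.45 × 10^-14 m
λ₂ = h/(m₂v₂) = 5.10 × 10^-14 m

Ratio λ₁/λ₂ = (m₂v₂)/(m₁v₁)
         = (1.67 × 10^-27 kg × 7.78 × 10^6 m/s) / (3.34 × 10^-27 kg × 8.10 × 10^6 m/s)
         = 0.480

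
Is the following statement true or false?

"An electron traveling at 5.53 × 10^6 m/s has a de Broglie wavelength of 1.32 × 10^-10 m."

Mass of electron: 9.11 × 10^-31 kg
True

The claim is correct.

Using λ = h/(mv):
λ = (6.626 × 10^-34 J·s) / (9.11 × 10^-31 kg × 5.53 × 10^6 m/s)
λ = 1.32 × 10^-10 m

This matches the claimed value.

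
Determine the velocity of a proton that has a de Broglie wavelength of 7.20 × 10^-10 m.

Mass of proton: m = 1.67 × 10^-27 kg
5.51 × 10^2 m/s

From the de Broglie relation λ = h/(mv), we solve for v:

v = h/(mλ)
v = (6.626 × 10^-34 J·s) / (1.67 × 10^-27 kg × 7.20 × 10^-10 m)
v = 5.51 × 10^2 m/s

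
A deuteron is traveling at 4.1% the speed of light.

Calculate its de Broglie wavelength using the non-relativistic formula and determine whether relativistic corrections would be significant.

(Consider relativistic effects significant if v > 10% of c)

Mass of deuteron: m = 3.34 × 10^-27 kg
No, relativistic corrections are not needed.

Using the non-relativistic de Broglie formula λ = h/(mv):

v = 4.1% × c = 1.229 × 10^7 m/s

λ = h/(mv)
λ = (6.626 × 10^-34 J·s) / (3.34 × 10^-27 kg × 1.229 × 10^7 m/s)
λ = 1.61 × 10^-14 m

Since v = 4.1% of c < 10% of c, relativistic corrections are NOT significant and this non-relativistic result is a good approximation.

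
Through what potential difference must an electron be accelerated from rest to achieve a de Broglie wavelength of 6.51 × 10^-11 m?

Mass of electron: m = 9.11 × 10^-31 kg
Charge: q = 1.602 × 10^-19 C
355 V

From λ = h/√(2mqV), we solve for V:

λ² = h²/(2mqV)
V = h²/(2mqλ²)
V = (6.626 × 10^-34 J·s)² / (2 × 9.11 × 10^-31 kg × 1.602 × 10^-19 C × (6.51 × 10^-11 m)²)
V = 355 V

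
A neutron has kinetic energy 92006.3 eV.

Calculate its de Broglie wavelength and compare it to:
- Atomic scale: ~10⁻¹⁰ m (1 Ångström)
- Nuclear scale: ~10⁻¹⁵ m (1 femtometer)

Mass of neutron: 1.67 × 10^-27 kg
λ = 9.44 × 10^-14 m, which is between nuclear and atomic scales.

Using λ = h/√(2mKE):

KE = 92006.3 eV = 1.474 × 10^-14 J

λ = h/√(2mKE)
λ = (6.626 × 10^-34 J·s) / √(2 × 1.67 × 10^-27 kg × 1.474 × 10^-14 J)
λ = 9.44 × 10^-14 m

Comparison:
- Atomic scale (10⁻¹⁰ m): λ is 0.00094× this size
- Nuclear scale (10⁻¹⁵ m): λ is 94× this size

The wavelength is between nuclear and atomic scales.

This wavelength is appropriate for probing atomic structure but too large for nuclear physics experiments.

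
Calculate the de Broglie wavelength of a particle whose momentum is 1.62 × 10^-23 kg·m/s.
4.09 × 10^-11 m

Using the de Broglie relation λ = h/p:

λ = h/p
λ = (6.626 × 10^-34 J·s) / (1.62 × 10^-23 kg·m/s)
λ = 4.09 × 10^-11 m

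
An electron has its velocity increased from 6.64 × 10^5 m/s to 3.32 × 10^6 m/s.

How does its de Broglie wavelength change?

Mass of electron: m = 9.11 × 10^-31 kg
The wavelength decreases by a factor of 5.

Using λ = h/(mv):

Initial wavelength: λ₁ = h/(mv₁) = 1.10 × 10^-9 m
Final wavelength: λ₂ = h/(mv₂) = 2.19 × 10^-10 m

Since λ ∝ 1/v, when velocity increases by a factor of 5, the wavelength decreases by a factor of 5.

λ₂/λ₁ = v₁/v₂ = 1/5

The wavelength decreases by a factor of 5.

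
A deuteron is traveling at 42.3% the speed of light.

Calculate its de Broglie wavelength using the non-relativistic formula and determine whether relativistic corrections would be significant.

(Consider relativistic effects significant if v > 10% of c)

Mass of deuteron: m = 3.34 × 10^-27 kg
Yes, relativistic corrections are needed.

Using the non-relativistic de Broglie formula λ = h/(mv):

v = 42.3% × c = 1.268 × 10^8 m/s

λ = h/(mv)
λ = (6.626 × 10^-34 J·s) / (3.34 × 10^-27 kg × 1.268 × 10^8 m/s)
λ = 1.56 × 10^-15 m

Since v = 42.3% of c > 10% of c, relativistic corrections ARE significant and the actual wavelength would differ from this non-relativistic estimate.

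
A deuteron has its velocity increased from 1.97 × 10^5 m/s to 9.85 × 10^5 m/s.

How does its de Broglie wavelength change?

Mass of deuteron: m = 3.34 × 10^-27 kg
The wavelength decreases by a factor of 5.

Using λ = h/(mv):

Initial wavelength: λ₁ = h/(mv₁) = 1.01 × 10^-12 m
Final wavelength: λ₂ = h/(mv₂) = 2.01 × 10^-13 m

Since λ ∝ 1/v, when velocity increases by a factor of 5, the wavelength decreases by a factor of 5.

λ₂/λ₁ = v₁/v₂ = 1/5

The wavelength decreases by a factor of 5.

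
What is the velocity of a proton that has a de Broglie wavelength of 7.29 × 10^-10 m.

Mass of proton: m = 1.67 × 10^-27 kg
5.44 × 10^2 m/s

From the de Broglie relation λ = h/(mv), we solve for v:

v = h/(mλ)
v = (6.626 × 10^-34 J·s) / (1.67 × 10^-27 kg × 7.29 × 10^-10 m)
v = 5.44 × 10^2 m/s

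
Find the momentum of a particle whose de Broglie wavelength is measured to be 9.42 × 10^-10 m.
7.03 × 10^-25 kg·m/s

From the de Broglie relation λ = h/p, we solve for p:

p = h/λ
p = (6.626 × 10^-34 J·s) / (9.42 × 10^-10 m)
p = 7.03 × 10^-25 kg·m/s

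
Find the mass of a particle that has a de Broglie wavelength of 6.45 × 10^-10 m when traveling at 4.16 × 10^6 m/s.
2.47 × 10^-31 kg

From the de Broglie relation λ = h/(mv), we solve for m:

m = h/(λv)
m = (6.626 × 10^-34 J·s) / (6.45 × 10^-10 m × 4.16 × 10^6 m/s)
m = 2.47 × 10^-31 kg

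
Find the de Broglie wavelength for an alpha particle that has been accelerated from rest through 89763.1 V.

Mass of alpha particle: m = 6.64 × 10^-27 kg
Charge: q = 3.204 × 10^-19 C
3.39 × 10^-14 m

When a particle is accelerated through voltage V, it gains kinetic energy KE = qV.

The de Broglie wavelength is then λ = h/√(2mqV):

λ = h/√(2mqV)
λ = (6.626 × 10^-34 J·s) / √(2 × 6.64 × 10^-27 kg × 3.204 × 10^-19 C × 89763.1 V)
λ = 3.39 × 10^-14 m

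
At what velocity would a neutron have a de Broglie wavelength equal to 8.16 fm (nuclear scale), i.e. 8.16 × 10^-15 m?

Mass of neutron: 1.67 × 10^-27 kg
4.86 × 10^7 m/s

From λ = h/(mv), solve for v:

v = h/(mλ)
v = (6.626 × 10^-34 J·s) / (1.67 × 10^-27 kg × 8.16 × 10^-15 m)
v = 4.86 × 10^7 m/s

Note: This velocity is 16.2% of the speed of light, so relativistic corrections would be needed for a more accurate calculation.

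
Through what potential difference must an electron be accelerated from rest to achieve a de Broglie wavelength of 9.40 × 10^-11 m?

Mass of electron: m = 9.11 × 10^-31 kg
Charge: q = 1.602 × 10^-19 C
170 V

From λ = h/√(2mqV), we solve for V:

λ² = h²/(2mqV)
V = h²/(2mqλ²)
V = (6.626 × 10^-34 J·s)² / (2 × 9.11 × 10^-31 kg × 1.602 × 10^-19 C × (9.40 × 10^-11 m)²)
V = 170 V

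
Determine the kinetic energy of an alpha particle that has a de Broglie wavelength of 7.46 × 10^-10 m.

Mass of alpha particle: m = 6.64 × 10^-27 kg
5.94 × 10^-23 J (or 3.71 × 10^-4 eV)

From λ = h/√(2mKE), we solve for KE:

λ² = h²/(2mKE)
KE = h²/(2mλ²)
KE = (6.626 × 10^-34 J·s)² / (2 × 6.64 × 10^-27 kg × (7.46 × 10^-10 m)²)
KE = 5.94 × 10^-23 J
KE = 3.71 × 10^-4 eV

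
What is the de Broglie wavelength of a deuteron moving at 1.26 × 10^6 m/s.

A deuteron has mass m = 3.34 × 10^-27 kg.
1.57 × 10^-13 m

Using the de Broglie relation λ = h/(mv):

λ = h/(mv)
λ = (6.626 × 10^-34 J·s) / (3.34 × 10^-27 kg × 1.26 × 10^6 m/s)
λ = 1.57 × 10^-13 m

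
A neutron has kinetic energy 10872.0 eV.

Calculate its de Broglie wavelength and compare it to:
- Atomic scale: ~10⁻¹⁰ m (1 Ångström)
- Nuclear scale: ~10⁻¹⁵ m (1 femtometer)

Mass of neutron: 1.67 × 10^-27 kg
λ = 2.75 × 10^-13 m, which is between nuclear and atomic scales.

Using λ = h/√(2mKE):

KE = 10872.0 eV = 1.742 × 10^-15 J

λ = h/√(2mKE)
λ = (6.626 × 10^-34 J·s) / √(2 × 1.67 × 10^-27 kg × 1.742 × 10^-15 J)
λ = 2.75 × 10^-13 m

Comparison:
- Atomic scale (10⁻¹⁰ m): λ is 0.0027× this size
- Nuclear scale (10⁻¹⁵ m): λ is 2.7e+02× this size

The wavelength is between nuclear and atomic scales.

This wavelength is appropriate for probing atomic structure but too large for nuclear physics experiments.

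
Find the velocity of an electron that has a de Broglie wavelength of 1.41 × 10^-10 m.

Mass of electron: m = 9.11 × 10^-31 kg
5.16 × 10^6 m/s

From the de Broglie relation λ = h/(mv), we solve for v:

v = h/(mλ)
v = (6.626 × 10^-34 J·s) / (9.11 × 10^-31 kg × 1.41 × 10^-10 m)
v = 5.16 × 10^6 m/s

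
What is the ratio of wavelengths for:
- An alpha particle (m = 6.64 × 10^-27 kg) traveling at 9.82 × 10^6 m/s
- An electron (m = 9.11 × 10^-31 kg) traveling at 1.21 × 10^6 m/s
λ₁/λ₂ = 1.69 × 10^-5

Using λ = h/(mv):

λ₁ = h/(m₁v₁) = 1.02 × 10^-14 m
λ₂ = h/(m₂v₂) = 6.01 × 10^-10 m

Ratio λ₁/λ₂ = (m₂v₂)/(m₁v₁)
         = (9.11 × 10^-31 kg × 1.21 × 10^6 m/s) / (6.64 × 10^-27 kg × 9.82 × 10^6 m/s)
         = 1.69 × 10^-5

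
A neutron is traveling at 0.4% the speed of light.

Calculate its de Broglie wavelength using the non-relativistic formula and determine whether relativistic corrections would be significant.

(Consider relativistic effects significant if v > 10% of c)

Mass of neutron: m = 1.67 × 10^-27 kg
No, relativistic corrections are not needed.

Using the non-relativistic de Broglie formula λ = h/(mv):

v = 0.4% × c = 1.199 × 10^6 m/s

λ = h/(mv)
λ = (6.626 × 10^-34 J·s) / (1.67 × 10^-27 kg × 1.199 × 10^6 m/s)
λ = 3.31 × 10^-13 m

Since v = 0.4% of c < 10% of c, relativistic corrections are NOT significant and this non-relativistic result is a good approximation.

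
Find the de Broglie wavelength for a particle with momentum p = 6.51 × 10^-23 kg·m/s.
1.02 × 10^-11 m

Using the de Broglie relation λ = h/p:

λ = h/p
λ = (6.626 × 10^-34 J·s) / (6.51 × 10^-23 kg·m/s)
λ = 1.02 × 10^-11 m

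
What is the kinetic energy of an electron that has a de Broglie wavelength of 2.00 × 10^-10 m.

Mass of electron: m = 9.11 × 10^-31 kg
6.02 × 10^-18 J (or 37.6 eV)

From λ = h/√(2mKE), we solve for KE:

λ² = h²/(2mKE)
KE = h²/(2mλ²)
KE = (6.626 × 10^-34 J·s)² / (2 × 9.11 × 10^-31 kg × (2.00 × 10^-10 m)²)
KE = 6.02 × 10^-18 J
KE = 37.6 eV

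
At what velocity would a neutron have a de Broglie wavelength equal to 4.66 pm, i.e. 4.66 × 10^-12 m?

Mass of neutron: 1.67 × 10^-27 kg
8.51 × 10^4 m/s

From λ = h/(mv), solve for v:

v = h/(mλ)
v = (6.626 × 10^-34 J·s) / (1.67 × 10^-27 kg × 4.66 × 10^-12 m)
v = 8.51 × 10^4 m/s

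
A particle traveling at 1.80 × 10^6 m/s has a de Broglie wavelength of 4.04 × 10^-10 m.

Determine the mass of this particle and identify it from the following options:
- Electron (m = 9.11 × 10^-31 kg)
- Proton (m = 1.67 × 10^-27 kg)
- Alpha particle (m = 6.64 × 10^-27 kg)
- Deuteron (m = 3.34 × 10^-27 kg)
The particle is an electron.

From λ = h/(mv), solve for mass:

m = h/(λv)
m = (6.626 × 10^-34 J·s) / (4.04 × 10^-10 m × 1.80 × 10^6 m/s)
m = 9.11 × 10^-31 kg

Comparing with the listed masses, this is closest to an electron.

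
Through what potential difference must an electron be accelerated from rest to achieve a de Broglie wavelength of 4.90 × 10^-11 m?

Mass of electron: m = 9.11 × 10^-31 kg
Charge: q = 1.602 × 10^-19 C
626 V

From λ = h/√(2mqV), we solve for V:

λ² = h²/(2mqV)
V = h²/(2mqλ²)
V = (6.626 × 10^-34 J·s)² / (2 × 9.11 × 10^-31 kg × 1.602 × 10^-19 C × (4.90 × 10^-11 m)²)
V = 626 V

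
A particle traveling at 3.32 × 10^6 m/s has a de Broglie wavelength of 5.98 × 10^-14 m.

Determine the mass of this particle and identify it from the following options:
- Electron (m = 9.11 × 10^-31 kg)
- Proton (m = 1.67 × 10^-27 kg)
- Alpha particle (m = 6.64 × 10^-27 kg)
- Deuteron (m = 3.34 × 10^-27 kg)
The particle is a deuteron.

From λ = h/(mv), solve for mass:

m = h/(λv)
m = (6.626 × 10^-34 J·s) / (5.98 × 10^-14 m × 3.32 × 10^6 m/s)
m = 3.34 × 10^-27 kg

Comparing with the listed masses, this is closest to a deuteron.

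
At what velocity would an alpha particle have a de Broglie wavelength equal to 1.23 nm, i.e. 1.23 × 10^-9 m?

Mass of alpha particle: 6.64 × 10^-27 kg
8.11 × 10^1 m/s

From λ = h/(mv), solve for v:

v = h/(mλ)
v = (6.626 × 10^-34 J·s) / (6.64 × 10^-27 kg × 1.23 × 10^-9 m)
v = 8.11 × 10^1 m/s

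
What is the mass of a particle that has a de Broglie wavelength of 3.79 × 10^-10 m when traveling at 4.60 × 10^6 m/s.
3.80 × 10^-31 kg

From the de Broglie relation λ = h/(mv), we solve for m:

m = h/(λv)
m = (6.626 × 10^-34 J·s) / (3.79 × 10^-10 m × 4.60 × 10^6 m/s)
m = 3.80 × 10^-31 kg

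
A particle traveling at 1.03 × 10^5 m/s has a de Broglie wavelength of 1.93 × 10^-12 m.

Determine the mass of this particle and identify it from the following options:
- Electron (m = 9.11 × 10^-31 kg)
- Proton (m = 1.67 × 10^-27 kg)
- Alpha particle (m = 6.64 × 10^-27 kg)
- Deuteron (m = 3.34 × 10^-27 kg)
The particle is a deuteron.

From λ = h/(mv), solve for mass:

m = h/(λv)
m = (6.626 × 10^-34 J·s) / (1.93 × 10^-12 m × 1.03 × 10^5 m/s)
m = 3.33 × 10^-27 kg

Comparing with the listed masses, this is closest to a deuteron.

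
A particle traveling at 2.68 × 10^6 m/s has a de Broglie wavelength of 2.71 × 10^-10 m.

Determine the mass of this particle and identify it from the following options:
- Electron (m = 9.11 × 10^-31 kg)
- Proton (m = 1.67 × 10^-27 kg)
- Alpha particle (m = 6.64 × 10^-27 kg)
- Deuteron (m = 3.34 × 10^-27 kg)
The particle is an electron.

From λ = h/(mv), solve for mass:

m = h/(λv)
m = (6.626 × 10^-34 J·s) / (2.71 × 10^-10 m × 2.68 × 10^6 m/s)
m = 9.12 × 10^-31 kg

Comparing with the listed masses, this is closest to an electron.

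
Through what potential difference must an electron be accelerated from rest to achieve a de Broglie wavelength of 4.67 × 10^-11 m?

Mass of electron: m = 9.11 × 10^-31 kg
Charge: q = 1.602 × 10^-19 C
690 V

From λ = h/√(2mqV), we solve for V:

λ² = h²/(2mqV)
V = h²/(2mqλ²)
V = (6.626 × 10^-34 J·s)² / (2 × 9.11 × 10^-31 kg × 1.602 × 10^-19 C × (4.67 × 10^-11 m)²)
V = 690 V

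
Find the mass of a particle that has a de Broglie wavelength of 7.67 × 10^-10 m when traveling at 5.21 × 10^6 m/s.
1.66 × 10^-31 kg

From the de Broglie relation λ = h/(mv), we solve for m:

m = h/(λv)
m = (6.626 × 10^-34 J·s) / (7.67 × 10^-10 m × 5.21 × 10^6 m/s)
m = 1.66 × 10^-31 kg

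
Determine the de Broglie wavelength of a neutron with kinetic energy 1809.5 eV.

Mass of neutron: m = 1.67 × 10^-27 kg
6.73 × 10^-13 m

Using λ = h/√(2mKE):

First convert KE to Joules: KE = 1809.5 eV = 2.899 × 10^-16 J

λ = h/√(2mKE)
λ = (6.626 × 10^-34 J·s) / √(2 × 1.67 × 10^-27 kg × 2.899 × 10^-16 J)
λ = 6.73 × 10^-13 m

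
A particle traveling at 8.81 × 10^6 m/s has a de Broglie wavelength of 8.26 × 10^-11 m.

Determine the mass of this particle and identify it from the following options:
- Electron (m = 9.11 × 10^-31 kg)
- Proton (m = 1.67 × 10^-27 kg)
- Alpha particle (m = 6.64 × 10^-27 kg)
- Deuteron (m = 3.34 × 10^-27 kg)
The particle is an electron.

From λ = h/(mv), solve for mass:

m = h/(λv)
m = (6.626 × 10^-34 J·s) / (8.26 × 10^-11 m × 8.81 × 10^6 m/s)
m = 9.11 × 10^-31 kg

Comparing with the listed masses, this is closest to an electron.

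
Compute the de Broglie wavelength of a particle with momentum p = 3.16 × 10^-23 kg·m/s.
2.10 × 10^-11 m

Using the de Broglie relation λ = h/p:

λ = h/p
λ = (6.626 × 10^-34 J·s) / (3.16 × 10^-23 kg·m/s)
λ = 2.10 × 10^-11 m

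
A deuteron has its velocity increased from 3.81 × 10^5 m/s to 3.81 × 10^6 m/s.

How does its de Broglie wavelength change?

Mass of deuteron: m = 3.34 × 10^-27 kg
The wavelength decreases by a factor of 10.

Using λ = h/(mv):

Initial wavelength: λ₁ = h/(mv₁) = 5.21 × 10^-13 m
Final wavelength: λ₂ = h/(mv₂) = 5.21 × 10^-14 m

Since λ ∝ 1/v, when velocity increases by a factor of 10, the wavelength decreases by a factor of 10.

λ₂/λ₁ = v₁/v₂ = 1/10

The wavelength decreases by a factor of 10.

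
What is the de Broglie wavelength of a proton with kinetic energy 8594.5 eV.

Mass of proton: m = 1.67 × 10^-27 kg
3.09 × 10^-13 m

Using λ = h/√(2mKE):

First convert KE to Joules: KE = 8594.5 eV = 1.377 × 10^-15 J

λ = h/√(2mKE)
λ = (6.626 × 10^-34 J·s) / √(2 × 1.67 × 10^-27 kg × 1.377 × 10^-15 J)
λ = 3.09 × 10^-13 m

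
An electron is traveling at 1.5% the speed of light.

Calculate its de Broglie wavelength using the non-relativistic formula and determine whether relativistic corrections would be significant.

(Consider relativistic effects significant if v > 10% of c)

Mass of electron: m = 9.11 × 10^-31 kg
No, relativistic corrections are not needed.

Using the non-relativistic de Broglie formula λ = h/(mv):

v = 1.5% × c = 4.497 × 10^6 m/s

λ = h/(mv)
λ = (6.626 × 10^-34 J·s) / (9.11 × 10^-31 kg × 4.497 × 10^6 m/s)
λ = 1.62 × 10^-10 m

Since v = 1.5% of c < 10% of c, relativistic corrections are NOT significant and this non-relativistic result is a good approximation.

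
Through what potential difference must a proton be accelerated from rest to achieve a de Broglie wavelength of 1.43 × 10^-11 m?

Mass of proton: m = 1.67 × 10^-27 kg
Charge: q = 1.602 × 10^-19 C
4.01 V

From λ = h/√(2mqV), we solve for V:

λ² = h²/(2mqV)
V = h²/(2mqλ²)
V = (6.626 × 10^-34 J·s)² / (2 × 1.67 × 10^-27 kg × 1.602 × 10^-19 C × (1.43 × 10^-11 m)²)
V = 4.01 V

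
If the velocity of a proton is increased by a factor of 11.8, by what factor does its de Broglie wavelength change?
The wavelength decreases by a factor of 11.8.

From λ = h/(mv), the wavelength is inversely proportional to velocity:

λ ∝ 1/v

If v → 11.8v, then λ → λ/11.8

When velocity is increased by a factor of 11.8, the wavelength decreases by a factor of 11.8.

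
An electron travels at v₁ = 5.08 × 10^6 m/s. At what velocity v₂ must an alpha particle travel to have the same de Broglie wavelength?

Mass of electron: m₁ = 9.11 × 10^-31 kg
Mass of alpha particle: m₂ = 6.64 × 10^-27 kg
v₂ = 6.97 × 10^2 m/s

For equal de Broglie wavelengths: λ₁ = λ₂

h/(m₁v₁) = h/(m₂v₂)
m₁v₁ = m₂v₂
v₂ = v₁ · (m₁/m₂)

v₂ = 5.08 × 10^6 m/s × (9.11 × 10^-31 kg / 6.64 × 10^-27 kg)
v₂ = 6.97 × 10^2 m/s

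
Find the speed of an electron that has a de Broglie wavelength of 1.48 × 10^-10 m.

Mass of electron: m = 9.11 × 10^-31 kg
4.91 × 10^6 m/s

From the de Broglie relation λ = h/(mv), we solve for v:

v = h/(mλ)
v = (6.626 × 10^-34 J·s) / (9.11 × 10^-31 kg × 1.48 × 10^-10 m)
v = 4.91 × 10^6 m/s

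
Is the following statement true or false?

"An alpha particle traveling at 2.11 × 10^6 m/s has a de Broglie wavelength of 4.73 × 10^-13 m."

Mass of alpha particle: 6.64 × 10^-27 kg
False

The claim is incorrect.

Using λ = h/(mv):
λ = (6.626 × 10^-34 J·s) / (6.64 × 10^-27 kg × 2.11 × 10^6 m/s)
λ = 4.73 × 10^-14 m

The actual wavelength differs from the claimed 4.73 × 10^-13 m.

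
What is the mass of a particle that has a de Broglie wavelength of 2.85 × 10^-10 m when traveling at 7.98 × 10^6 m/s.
2.91 × 10^-31 kg

From the de Broglie relation λ = h/(mv), we solve for m:

m = h/(λv)
m = (6.626 × 10^-34 J·s) / (2.85 × 10^-10 m × 7.98 × 10^6 m/s)
m = 2.91 × 10^-31 kg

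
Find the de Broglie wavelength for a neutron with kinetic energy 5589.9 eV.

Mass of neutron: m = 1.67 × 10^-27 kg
3.83 × 10^-13 m

Using λ = h/√(2mKE):

First convert KE to Joules: KE = 5589.9 eV = 8.956 × 10^-16 J

λ = h/√(2mKE)
λ = (6.626 × 10^-34 J·s) / √(2 × 1.67 × 10^-27 kg × 8.956 × 10^-16 J)
λ = 3.83 × 10^-13 m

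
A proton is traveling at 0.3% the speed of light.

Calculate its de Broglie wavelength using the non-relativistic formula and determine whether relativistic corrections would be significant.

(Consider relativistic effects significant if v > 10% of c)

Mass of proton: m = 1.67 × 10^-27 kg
No, relativistic corrections are not needed.

Using the non-relativistic de Broglie formula λ = h/(mv):

v = 0.3% × c = 8.994 × 10^5 m/s

λ = h/(mv)
λ = (6.626 × 10^-34 J·s) / (1.67 × 10^-27 kg × 8.994 × 10^5 m/s)
λ = 4.41 × 10^-13 m

Since v = 0.3% of c < 10% of c, relativistic corrections are NOT significant and this non-relativistic result is a good approximation.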